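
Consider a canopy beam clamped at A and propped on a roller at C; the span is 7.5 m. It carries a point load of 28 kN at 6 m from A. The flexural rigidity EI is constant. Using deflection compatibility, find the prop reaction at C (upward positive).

R_C = 19.71 kN

Take the reaction at C as the redundant and release it; the primary structure is a cantilever fixed at A.
Primary-structure tip deflection at C by superposition:
  point load 28 at a = 6: Pa²(3L − a)/(6EI) = 2772/EI
Tip deflection under a unit load at C: L³/(3EI) = 140.6/EI.
Compatibility at C: δ_0 − R_C·δ_{CC} = 0, so R_C = 2772/140.6 = 19.71 kN.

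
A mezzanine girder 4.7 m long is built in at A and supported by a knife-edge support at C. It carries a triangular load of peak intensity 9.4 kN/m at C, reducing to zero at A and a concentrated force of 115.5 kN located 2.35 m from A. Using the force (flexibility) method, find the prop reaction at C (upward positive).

Remove the prop at C; the released (primary) structure is a cantilever built in at A.
Free-end deflection of the primary structure under the applied loading (downward +):
  triangular load, peak 9.4 at the free end: 11w₀L⁴/(120EI) = 420.5/EI
  point load 115.5 at a = 2.35: Pa²(3L − a)/(6EI) = 1249/EI
  δ_0 = 1670/EI
Tip deflection under a unit load at C: L³/(3EI) = 34.61/EI.
Compatibility at C: δ_0 − R_C·δ_{CC} = 0, so R_C = 1670/34.61 = 48.24 kN.

R_C = 48.24 kN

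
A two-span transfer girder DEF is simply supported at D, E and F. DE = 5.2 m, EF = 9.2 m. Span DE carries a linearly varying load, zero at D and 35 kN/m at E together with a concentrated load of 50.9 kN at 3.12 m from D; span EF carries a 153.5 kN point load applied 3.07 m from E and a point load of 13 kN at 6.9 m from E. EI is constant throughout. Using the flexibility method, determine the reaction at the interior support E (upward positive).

Insert a hinge at E; M_E is the redundant, and each span becomes simply supported.
Discontinuity in slope at E on the released structure — sum the simple-span end rotations:
  span DE: triangular load, peak 35: w₀L³/(45EI) = 109.4/EI
  span DE: point load 50.9 at a = 3.12: Pab(L + a)/(6LEI) = 88.09/EI
  span EF: point load 153.5 at a = 3.07: Pab(L + b)/(6LEI) = 802.3/EI
  span EF: point load 13 at a = 6.9: Pab(L + b)/(6LEI) = 42.98/EI
  relative rotation θ_0 = (197.4 + 845.2)/EI = 1043/EI
A unit hogging moment at E produces rotation L₁/(3EI) + L₂/(3EI) = 4.8/EI.
Slope continuity at E: θ_0 = M_E·4.8/EI, so M_E = 1043/4.8 = 217.2 kN·m (hogging).
Span DE, ΣM about D with M_E applied at E: R_E^{DE}·5.2 = 474.3 + 217.2, so R_E^{DE} = 133 kN and R_D = 141.9 − 133 = 8.919 kN.
Span EF, ΣM about F: R_E^{EF}·9.2 = 970.9 + 217.2, so R_E^{EF} = 129.1 kN and R_F = 166.5 − 129.1 = 37.36 kN.
R_E = 133 + 129.1 = 262.1 kN.

R_E = 262.1 kN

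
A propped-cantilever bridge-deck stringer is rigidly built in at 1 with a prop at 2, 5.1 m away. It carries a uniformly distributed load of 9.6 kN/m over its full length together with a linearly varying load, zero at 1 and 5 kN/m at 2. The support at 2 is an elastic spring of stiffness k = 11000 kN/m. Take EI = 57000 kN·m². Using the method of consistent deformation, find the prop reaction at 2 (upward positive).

Take the reaction at 2 as the redundant and release it; the primary structure is a cantilever fixed at 1.
Primary-structure tip deflection at 2 by superposition:
  UDL 9.6: wL⁴/(8EI) = 811.8/EI
  triangular load, peak 5 at the free end: 11w₀L⁴/(120EI) = 310.1/EI
  δ_0 = 1122/EI
Tip deflection under a unit load at 2: L³/(3EI) = 44.22/EI.
With EI = 57000 kN·m²: δ_0 = 0.019682 m and δ_{22} = 0.000776 m/kN.
Compatibility — the spring shortens by R_2/k under the reaction it provides: δ_0 − R_2·δ_{22} = R_2/k. With 1/k = 0.000091 m/kN, R_2 = δ_0 / (δ_{22} + 1/k) = 0.019682 / (0.000776 + 0.000091) = 22.71 kN.

R_2 = 22.71 kN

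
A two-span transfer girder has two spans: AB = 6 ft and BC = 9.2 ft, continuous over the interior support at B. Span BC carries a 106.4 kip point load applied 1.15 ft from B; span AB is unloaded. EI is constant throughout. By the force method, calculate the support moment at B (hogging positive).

Insert a hinge at B; M_B is the redundant, and each span becomes simply supported.
Rotations at B on the released spans (each span's end-slope, ×1/EI):
  span BC: point load 106.4 at a = 1.15: Pab(L + b)/(6LEI) = 307.8/EI
  relative rotation θ_0 = (0 + 307.8)/EI = 307.8/EI
A unit hogging moment at B produces rotation L₁/(3EI) + L₂/(3EI) = 5.067/EI.
Slope continuity at B: θ_0 = M_B·5.067/EI, so M_B = 307.8/5.067 = 60.75 kip·ft (hogging).

M_B = 60.75 kip·ft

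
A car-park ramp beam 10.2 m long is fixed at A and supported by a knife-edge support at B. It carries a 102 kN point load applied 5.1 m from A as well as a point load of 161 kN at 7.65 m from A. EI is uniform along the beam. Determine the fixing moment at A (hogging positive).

Remove the prop at B; the released (primary) structure is a cantilever built in at A.
Downward deflection at the released point B due to the loads:
  point load 102 at a = 5.1: Pa²(3L − a)/(6EI) = 11275/EI
  point load 161 at a = 7.65: Pa²(3L − a)/(6EI) = 36040/EI
  δ_0 = 47315/EI
Flexibility coefficient — unit upward force at B: δ_{BB} = L³/(3EI) = 353.7/EI.
The prop prevents deflection at B: R_B = δ_0/δ_{BB} = 47315/353.7 = 133.8 kN.
Moment equilibrium about A: M_A = Σ(load moments about A) − R_B·L = 1752 − 133.8×10.2 = 387.5 kN·m.

M_A = 387.5 kN·m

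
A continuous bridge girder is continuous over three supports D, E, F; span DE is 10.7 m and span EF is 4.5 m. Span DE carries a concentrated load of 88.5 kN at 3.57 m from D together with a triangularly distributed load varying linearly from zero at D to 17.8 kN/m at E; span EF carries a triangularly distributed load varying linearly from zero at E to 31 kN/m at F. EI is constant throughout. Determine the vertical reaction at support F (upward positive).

Insert a hinge at E; M_E is the redundant, and each span becomes simply supported.
End slopes at the hinge E, treating each span as simply supported:
  span DE: point load 88.5 at a = 3.57: Pab(L + a)/(6LEI) = 500.7/EI
  span DE: triangular load, peak 17.8: w₀L³/(45EI) = 484.6/EI
  span EF: triangular load, peak 31: 7w₀L³/(360EI) = 54.93/EI
  relative rotation θ_0 = (985.3 + 54.93)/EI = 1040/EI
A unit hogging moment at E produces rotation L₁/(3EI) + L₂/(3EI) = 5.067/EI.
Slope continuity at E: θ_0 = M_E·5.067/EI, so M_E = 1040/5.067 = 205.3 kN·m (hogging).
Span EF, ΣM about F: R_E^{EF}·4.5 = 104.6 + 205.3, so R_E^{EF} = 68.87 kN and R_F = 69.75 − 68.87 = 0.8765 kN.

R_F = 0.8765 kN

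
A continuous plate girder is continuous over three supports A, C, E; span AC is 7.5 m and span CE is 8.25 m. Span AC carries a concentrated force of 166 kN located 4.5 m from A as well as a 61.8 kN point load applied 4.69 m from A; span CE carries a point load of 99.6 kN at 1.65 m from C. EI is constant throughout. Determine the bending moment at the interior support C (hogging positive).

Release continuity at C by inserting a hinge; the redundant is the internal moment M_C. The primary structure is two simply-supported spans AC and CE.
End slopes at the hinge C, treating each span as simply supported:
  span AC: point load 166 at a = 4.5: Pab(L + a)/(6LEI) = 597.6/EI
  span AC: point load 61.8 at a = 4.69: Pab(L + a)/(6LEI) = 220.6/EI
  span CE: point load 99.6 at a = 1.65: Pab(L + b)/(6LEI) = 325.4/EI
  relative rotation θ_0 = (818.2 + 325.4)/EI = 1144/EI
A unit hogging moment at C produces rotation L₁/(3EI) + L₂/(3EI) = 5.25/EI.
Slope continuity at C: θ_0 = M_C·5.25/EI, so M_C = 1144/5.25 = 217.8 kN·m (hogging).

M_C = 217.8 kN·m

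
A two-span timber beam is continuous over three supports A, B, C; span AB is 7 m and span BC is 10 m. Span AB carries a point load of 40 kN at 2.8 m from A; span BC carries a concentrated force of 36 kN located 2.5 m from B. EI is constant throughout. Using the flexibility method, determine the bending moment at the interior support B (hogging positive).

M_B = 54.11 kN·m

Release continuity at B by inserting a hinge; the redundant is the internal moment M_B. The primary structure is two simply-supported spans AB and BC.
Discontinuity in slope at B on the released structure — sum the simple-span end rotations:
  span AB: point load 40 at a = 2.8: Pab(L + a)/(6LEI) = 109.8/EI
  span BC: point load 36 at a = 2.5: Pab(L + b)/(6LEI) = 196.9/EI
  relative rotation θ_0 = (109.8 + 196.9)/EI = 306.6/EI
A unit hogging moment at B produces rotation L₁/(3EI) + L₂/(3EI) = 5.667/EI.
Compatibility: M_B·(L₁+L₂)/(3EI) = θ_0, giving M_B = 54.11 kN·m (hogging).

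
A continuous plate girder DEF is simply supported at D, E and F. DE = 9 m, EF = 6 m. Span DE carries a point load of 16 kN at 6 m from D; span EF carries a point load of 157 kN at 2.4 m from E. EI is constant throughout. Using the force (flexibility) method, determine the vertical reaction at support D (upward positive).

R_D = -4.483 kN

Take M_E as the redundant. Released structure: two simple spans DE and EF with a hinge at E.
Discontinuity in slope at E on the released structure — sum the simple-span end rotations:
  span DE: point load 16 at a = 6: Pab(L + a)/(6LEI) = 80/EI
  span EF: point load 157 at a = 2.4: Pab(L + b)/(6LEI) = 361.7/EI
  relative rotation θ_0 = (80 + 361.7)/EI = 441.7/EI
A unit hogging moment at E produces rotation L₁/(3EI) + L₂/(3EI) = 5/EI.
Compatibility: M_E·(L₁+L₂)/(3EI) = θ_0, giving M_E = 88.35 kN·m (hogging).
Span DE, ΣM about D with M_E applied at E: R_E^{DE}·9 = 96 + 88.35, so R_E^{DE} = 20.48 kN and R_D = 16 − 20.48 = -4.483 kN.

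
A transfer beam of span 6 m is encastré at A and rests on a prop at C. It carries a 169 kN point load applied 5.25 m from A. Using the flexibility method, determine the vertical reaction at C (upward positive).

R_C = 137.5 kN

Remove the prop at C; the released (primary) structure is a cantilever built in at A.
Free-end deflection of the primary structure under the applied loading (downward +):
  point load 169 at a = 5.25: Pa²(3L − a)/(6EI) = 9898/EI
Flexibility coefficient — unit upward force at C: δ_{CC} = L³/(3EI) = 72/EI.
Compatibility at C: δ_0 − R_C·δ_{CC} = 0, so R_C = 9898/72 = 137.5 kN.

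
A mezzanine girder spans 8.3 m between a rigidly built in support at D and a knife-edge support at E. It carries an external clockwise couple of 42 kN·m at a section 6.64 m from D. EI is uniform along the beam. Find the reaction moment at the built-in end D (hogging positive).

Take the reaction at E as the redundant and release it; the primary structure is a cantilever fixed at D.
Primary-structure tip deflection at E by superposition:
  clockwise couple 42 at a = 6.64: M₀a(2L − a)/(2EI) = 1389/EI
Flexibility coefficient — unit upward force at E: δ_{EE} = L³/(3EI) = 190.6/EI.
The prop prevents deflection at E: R_E = δ_0/δ_{EE} = 1389/190.6 = 7.287 kN.
Moment equilibrium about D: M_D = Σ(load moments about D) − R_E·L = 42 − 7.287×8.3 = -18.48 kN·m.

M_D = -18.48 kN·m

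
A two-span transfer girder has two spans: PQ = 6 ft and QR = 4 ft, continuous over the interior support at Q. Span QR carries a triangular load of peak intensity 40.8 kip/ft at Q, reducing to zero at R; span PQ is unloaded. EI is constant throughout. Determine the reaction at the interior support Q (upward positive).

Take M_Q as the redundant. Released structure: two simple spans PQ and QR with a hinge at Q.
End slopes at the hinge Q, treating each span as simply supported:
  span QR: triangular load, peak 40.8: w₀L³/(45EI) = 58.03/EI
  relative rotation θ_0 = (0 + 58.03)/EI = 58.03/EI
A unit hogging moment at Q produces rotation L₁/(3EI) + L₂/(3EI) = 3.333/EI.
Slope continuity at Q: θ_0 = M_Q·3.333/EI, so M_Q = 58.03/3.333 = 17.41 kip·ft (hogging).
Span PQ, ΣM about P with M_Q applied at Q: R_Q^{PQ}·6 = 0 + 17.41, so R_Q^{PQ} = 2.901 kip and R_P = 0 − 2.901 = -2.901 kip.
Span QR, ΣM about R: R_Q^{QR}·4 = 217.6 + 17.41, so R_Q^{QR} = 58.75 kip and R_R = 81.6 − 58.75 = 22.85 kip.
R_Q = 2.901 + 58.75 = 61.65 kip.

R_Q = 61.65 kip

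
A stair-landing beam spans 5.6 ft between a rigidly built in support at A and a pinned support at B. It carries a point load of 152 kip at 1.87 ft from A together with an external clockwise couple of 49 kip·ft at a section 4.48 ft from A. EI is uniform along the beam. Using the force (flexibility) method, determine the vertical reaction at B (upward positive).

Take the reaction at B as the redundant and release it; the primary structure is a cantilever fixed at A.
Deflection at B on the released cantilever, summing each load's contribution:
  point load 152 at a = 1.87: Pa²(3L − a)/(6EI) = 1323/EI
  clockwise couple 49 at a = 4.48: M₀a(2L − a)/(2EI) = 737.6/EI
  δ_0 = 2060/EI
Flexibility coefficient — unit upward force at B: δ_{BB} = L³/(3EI) = 58.54/EI.
Compatibility at B: δ_0 − R_B·δ_{BB} = 0, so R_B = 2060/58.54 = 35.19 kip.

R_B = 35.19 kip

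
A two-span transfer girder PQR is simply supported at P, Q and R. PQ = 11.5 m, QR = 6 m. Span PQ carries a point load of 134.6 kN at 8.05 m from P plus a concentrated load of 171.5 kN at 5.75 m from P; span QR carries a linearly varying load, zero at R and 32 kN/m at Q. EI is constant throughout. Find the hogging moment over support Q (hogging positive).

Take M_Q as the redundant. Released structure: two simple spans PQ and QR with a hinge at Q.
Rotations at Q on the released spans (each span's end-slope, ×1/EI):
  span PQ: point load 134.6 at a = 8.05: Pab(L + a)/(6LEI) = 1059/EI
  span PQ: point load 171.5 at a = 5.75: Pab(L + a)/(6LEI) = 1418/EI
  span QR: triangular load, peak 32: w₀L³/(45EI) = 153.6/EI
  relative rotation θ_0 = (2477 + 153.6)/EI = 2630/EI
A unit hogging moment at Q produces rotation L₁/(3EI) + L₂/(3EI) = 5.833/EI.
Compatibility: M_Q·(L₁+L₂)/(3EI) = θ_0, giving M_Q = 450.9 kN·m (hogging).

M_Q = 450.9 kN·m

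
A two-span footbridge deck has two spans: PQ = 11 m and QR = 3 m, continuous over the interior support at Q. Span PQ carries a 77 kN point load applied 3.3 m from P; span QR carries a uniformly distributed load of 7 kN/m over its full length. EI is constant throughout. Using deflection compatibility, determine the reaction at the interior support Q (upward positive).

Insert a hinge at Q; M_Q is the redundant, and each span becomes simply supported.
End slopes at the hinge Q, treating each span as simply supported:
  span PQ: point load 77 at a = 3.3: Pab(L + a)/(6LEI) = 423.9/EI
  span QR: UDL 7: wL³/(24EI) = 7.875/EI
  relative rotation θ_0 = (423.9 + 7.875)/EI = 431.8/EI
A unit hogging moment at Q produces rotation L₁/(3EI) + L₂/(3EI) = 4.667/EI.
Slope continuity at Q: θ_0 = M_Q·4.667/EI, so M_Q = 431.8/4.667 = 92.53 kN·m (hogging).
Span PQ, ΣM about P with M_Q applied at Q: R_Q^{PQ}·11 = 254.1 + 92.53, so R_Q^{PQ} = 31.51 kN and R_P = 77 − 31.51 = 45.49 kN.
Span QR, ΣM about R: R_Q^{QR}·3 = 31.5 + 92.53, so R_Q^{QR} = 41.34 kN and R_R = 21 − 41.34 = -20.34 kN.
R_Q = 31.51 + 41.34 = 72.85 kN.

R_Q = 72.85 kN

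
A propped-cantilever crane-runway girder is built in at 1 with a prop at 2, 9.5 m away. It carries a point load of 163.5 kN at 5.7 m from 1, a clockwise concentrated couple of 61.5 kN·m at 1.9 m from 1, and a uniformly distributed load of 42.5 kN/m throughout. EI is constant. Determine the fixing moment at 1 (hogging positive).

Release the roller at 2. Primary structure: cantilever fixed at 1.
Downward deflection at the released point 2 due to the loads:
  point load 163.5 at a = 5.7: Pa²(3L − a)/(6EI) = 20186/EI
  clockwise couple 61.5 at a = 1.9: M₀a(2L − a)/(2EI) = 999.1/EI
  UDL 42.5: wL⁴/(8EI) = 43271/EI
  δ_0 = 64456/EI
Flexibility coefficient — unit upward force at 2: δ_{22} = L³/(3EI) = 285.8/EI.
The prop prevents deflection at 2: R_2 = δ_0/δ_{22} = 64456/285.8 = 225.5 kN.
Moment equilibrium about 1: M_1 = Σ(load moments about 1) − R_2·L = 2911 − 225.5×9.5 = 768.7 kN·m.

M_1 = 768.7 kN·m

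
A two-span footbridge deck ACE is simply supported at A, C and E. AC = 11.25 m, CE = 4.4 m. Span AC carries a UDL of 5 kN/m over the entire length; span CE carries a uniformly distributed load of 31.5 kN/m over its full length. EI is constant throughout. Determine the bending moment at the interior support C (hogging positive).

M_C = 78.29 kN·m

Release continuity at C by inserting a hinge; the redundant is the internal moment M_C. The primary structure is two simply-supported spans AC and CE.
Rotations at C on the released spans (each span's end-slope, ×1/EI):
  span AC: UDL 5: wL³/(24EI) = 296.6/EI
  span CE: UDL 31.5: wL³/(24EI) = 111.8/EI
  relative rotation θ_0 = (296.6 + 111.8)/EI = 408.4/EI
A unit hogging moment at C produces rotation L₁/(3EI) + L₂/(3EI) = 5.217/EI.
Compatibility: M_C·(L₁+L₂)/(3EI) = θ_0, giving M_C = 78.29 kN·m (hogging).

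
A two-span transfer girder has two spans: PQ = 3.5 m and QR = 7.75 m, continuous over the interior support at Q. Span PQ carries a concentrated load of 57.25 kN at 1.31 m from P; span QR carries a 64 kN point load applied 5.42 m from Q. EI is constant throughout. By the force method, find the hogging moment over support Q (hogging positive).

M_Q = 56.75 kN·m

Insert a hinge at Q; M_Q is the redundant, and each span becomes simply supported.
End slopes at the hinge Q, treating each span as simply supported:
  span PQ: point load 57.25 at a = 1.31: Pab(L + a)/(6LEI) = 37.62/EI
  span QR: point load 64 at a = 5.42: Pab(L + b)/(6LEI) = 175.2/EI
  relative rotation θ_0 = (37.62 + 175.2)/EI = 212.8/EI
A unit hogging moment at Q produces rotation L₁/(3EI) + L₂/(3EI) = 3.75/EI.
Compatibility: M_Q·(L₁+L₂)/(3EI) = θ_0, giving M_Q = 56.75 kN·m (hogging).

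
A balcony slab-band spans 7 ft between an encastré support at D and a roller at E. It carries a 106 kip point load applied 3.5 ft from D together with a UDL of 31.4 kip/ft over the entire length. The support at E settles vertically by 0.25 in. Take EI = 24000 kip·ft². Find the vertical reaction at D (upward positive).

R_D = 214.6 kip

Choose R_E as the redundant. The primary structure is the cantilever fixed at D.
Downward deflection at the released point E due to the loads:
  point load 106 at a = 3.5: Pa²(3L − a)/(6EI) = 3787/EI
  UDL 31.4: wL⁴/(8EI) = 9424/EI
  δ_0 = 13211/EI
Tip deflection under a unit load at E: L³/(3EI) = 114.3/EI.
With EI = 24000 kip·ft²: δ_0 = 0.55047 ft and δ_{EE} = 0.004764 ft/kip.
Compatibility — the beam at E must follow the support down by 0.02083 ft: δ_0 − R_E·δ_{EE} = 0.02083, so R_E = (0.55047 − 0.02083)/0.004764 = 111.2 kip.
Vertical equilibrium: R_D = ΣP − R_E = 325.8 − 111.2 = 214.6 kip.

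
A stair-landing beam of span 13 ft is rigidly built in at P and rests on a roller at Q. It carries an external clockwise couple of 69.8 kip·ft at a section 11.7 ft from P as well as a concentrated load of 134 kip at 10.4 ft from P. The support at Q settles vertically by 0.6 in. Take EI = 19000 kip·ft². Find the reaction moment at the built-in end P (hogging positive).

M_P = 150.2 kip·ft

Choose R_Q as the redundant. The primary structure is the cantilever fixed at P.
Downward deflection at the released point Q due to the loads:
  clockwise couple 69.8 at a = 11.7: M₀a(2L − a)/(2EI) = 5839/EI
  point load 134 at a = 10.4: Pa²(3L − a)/(6EI) = 69085/EI
  δ_0 = 74925/EI
Tip deflection under a unit load at Q: L³/(3EI) = 732.3/EI.
With EI = 19000 kip·ft²: δ_0 = 3.9434 ft and δ_{QQ} = 0.038544 ft/kip.
Compatibility — the beam at Q must follow the support down by 0.05 ft: δ_0 − R_Q·δ_{QQ} = 0.05, so R_Q = (3.9434 − 0.05)/0.038544 = 101 kip.
Moment equilibrium about P: M_P = Σ(load moments about P) − R_Q·L = 1463 − 101×13 = 150.2 kip·ft.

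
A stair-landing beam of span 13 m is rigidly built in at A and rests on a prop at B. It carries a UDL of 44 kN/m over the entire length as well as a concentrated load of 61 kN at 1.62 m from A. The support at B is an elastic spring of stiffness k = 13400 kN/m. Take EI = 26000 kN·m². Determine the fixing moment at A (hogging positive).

M_A = 1018 kN·m

Choose R_B as the redundant. The primary structure is the cantilever fixed at A.
Downward deflection at the released point B due to the loads:
  UDL 44: wL⁴/(8EI) = 157086/EI
  point load 61 at a = 1.62: Pa²(3L − a)/(6EI) = 997.4/EI
  δ_0 = 158083/EI
Flexibility coefficient — unit upward force at B: δ_{BB} = L³/(3EI) = 732.3/EI.
With EI = 26000 kN·m²: δ_0 = 6.0801 m and δ_{BB} = 0.028167 m/kN.
Compatibility — the spring shortens by R_B/k under the reaction it provides: δ_0 − R_B·δ_{BB} = R_B/k. With 1/k = 0.000075 m/kN, R_B = δ_0 / (δ_{BB} + 1/k) = 6.0801 / (0.028167 + 0.000075) = 215.3 kN.
Moment equilibrium about A: M_A = Σ(load moments about A) − R_B·L = 3817 − 215.3×13 = 1018 kN·m.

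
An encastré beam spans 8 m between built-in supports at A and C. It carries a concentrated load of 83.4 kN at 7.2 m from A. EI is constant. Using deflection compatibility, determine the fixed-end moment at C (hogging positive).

M_C = 54.04 kN·m

Release both end moments; the primary structure is a simply-supported span AC with redundants M_A and M_C.
Simple-span end rotations at A and C under the given loads:
  at A: point load 83.4 at a = 7.2: Pab(L + b)/(6LEI) = 88.07/EI
  at C: point load 83.4 at a = 7.2: Pab(L + a)/(6LEI) = 152.1/EI
  θ_A0 = 88.07/EI,  θ_C0 = 152.1/EI
Flexibility coefficients: a unit moment at one end gives L/(3EI) there and L/(6EI) at the far end, so f₁₁ = f₂₂ = 2.667/EI and f₁₂ = f₂₁ = 1.333/EI.
Compatibility — zero rotation at each built-in end:
  2.667 M_A + 1.333 M_C = 88.07
  1.333 M_A + 2.667 M_C = 152.1
Solving the pair gives M_A = 6.005 kN·m and M_C = 54.04 kN·m (hogging).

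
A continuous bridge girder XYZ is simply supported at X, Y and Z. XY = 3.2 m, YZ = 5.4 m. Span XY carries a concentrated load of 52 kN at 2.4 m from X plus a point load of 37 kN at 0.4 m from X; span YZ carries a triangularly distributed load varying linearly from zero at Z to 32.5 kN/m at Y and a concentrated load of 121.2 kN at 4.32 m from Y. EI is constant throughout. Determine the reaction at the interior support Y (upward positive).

Insert a hinge at Y; M_Y is the redundant, and each span becomes simply supported.
Discontinuity in slope at Y on the released structure — sum the simple-span end rotations:
  span XY: point load 52 at a = 2.4: Pab(L + a)/(6LEI) = 29.12/EI
  span XY: point load 37 at a = 0.4: Pab(L + a)/(6LEI) = 7.77/EI
  span YZ: triangular load, peak 32.5: w₀L³/(45EI) = 113.7/EI
  span YZ: point load 121.2 at a = 4.32: Pab(L + b)/(6LEI) = 113.1/EI
  relative rotation θ_0 = (36.89 + 226.8)/EI = 263.7/EI
A unit hogging moment at Y produces rotation L₁/(3EI) + L₂/(3EI) = 2.867/EI.
Compatibility: M_Y·(L₁+L₂)/(3EI) = θ_0, giving M_Y = 91.99 kN·m (hogging).
Span XY, ΣM about X with M_Y applied at Y: R_Y^{XY}·3.2 = 139.6 + 91.99, so R_Y^{XY} = 72.37 kN and R_X = 89 − 72.37 = 16.63 kN.
Span YZ, ΣM about Z: R_Y^{YZ}·5.4 = 446.8 + 91.99, so R_Y^{YZ} = 99.78 kN and R_Z = 208.9 − 99.78 = 109.2 kN.
R_Y = 72.37 + 99.78 = 172.1 kN.

R_Y = 172.1 kN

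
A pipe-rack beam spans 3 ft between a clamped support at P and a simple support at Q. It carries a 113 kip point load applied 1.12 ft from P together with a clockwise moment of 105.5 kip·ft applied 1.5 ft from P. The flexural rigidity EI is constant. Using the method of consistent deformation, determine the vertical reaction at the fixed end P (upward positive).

R_P = 52.75 kip

Remove the prop at Q; the released (primary) structure is a cantilever built in at P.
Downward deflection at the released point Q due to the loads:
  point load 113 at a = 1.12: Pa²(3L − a)/(6EI) = 186.2/EI
  clockwise couple 105.5 at a = 1.5: M₀a(2L − a)/(2EI) = 356.1/EI
  δ_0 = 542.2/EI
Flexibility coefficient — unit upward force at Q: δ_{QQ} = L³/(3EI) = 9/EI.
Compatibility at Q: δ_0 − R_Q·δ_{QQ} = 0, so R_Q = 542.2/9 = 60.25 kip.
Vertical equilibrium: R_P = ΣP − R_Q = 113 − 60.25 = 52.75 kip.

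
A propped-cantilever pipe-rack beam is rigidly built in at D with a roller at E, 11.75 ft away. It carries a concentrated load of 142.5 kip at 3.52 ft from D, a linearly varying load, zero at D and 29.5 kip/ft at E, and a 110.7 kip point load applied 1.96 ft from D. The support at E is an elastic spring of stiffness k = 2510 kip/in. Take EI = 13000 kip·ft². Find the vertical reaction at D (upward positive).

Release the roller at E. Primary structure: cantilever fixed at D.
Free-end deflection of the primary structure under the applied loading (downward +):
  point load 142.5 at a = 3.52: Pa²(3L − a)/(6EI) = 9337/EI
  triangular load, peak 29.5 at the free end: 11w₀L⁴/(120EI) = 51545/EI
  point load 110.7 at a = 1.96: Pa²(3L − a)/(6EI) = 2360/EI
  δ_0 = 63242/EI
Tip deflection under a unit load at E: L³/(3EI) = 540.7/EI.
With EI = 13000 kip·ft²: δ_0 = 4.8647 ft and δ_{EE} = 0.041596 ft/kip.
Compatibility — the spring shortens by R_E/k under the reaction it provides: δ_0 − R_E·δ_{EE} = R_E/k. With 1/k = 1/(2510×12) ft/kip = 0.000033 ft/kip, R_E = δ_0 / (δ_{EE} + 1/k) = 4.8647 / (0.041596 + 0.000033) = 116.9 kip.
Vertical equilibrium: R_D = ΣP − R_E = 426.5 − 116.9 = 309.7 kip.

R_D = 309.7 kip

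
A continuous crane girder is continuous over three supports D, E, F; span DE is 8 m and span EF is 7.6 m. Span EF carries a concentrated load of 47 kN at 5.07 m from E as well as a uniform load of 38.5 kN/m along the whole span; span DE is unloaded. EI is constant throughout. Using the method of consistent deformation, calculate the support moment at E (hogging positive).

Release continuity at E by inserting a hinge; the redundant is the internal moment M_E. The primary structure is two simply-supported spans DE and EF.
Rotations at E on the released spans (each span's end-slope, ×1/EI):
  span EF: point load 47 at a = 5.07: Pab(L + b)/(6LEI) = 133.9/EI
  span EF: UDL 38.5: wL³/(24EI) = 704.2/EI
  relative rotation θ_0 = (0 + 838.1)/EI = 838.1/EI
A unit hogging moment at E produces rotation L₁/(3EI) + L₂/(3EI) = 5.2/EI.
Slope continuity at E: θ_0 = M_E·5.2/EI, so M_E = 838.1/5.2 = 161.2 kN·m (hogging).

M_E = 161.2 kN·m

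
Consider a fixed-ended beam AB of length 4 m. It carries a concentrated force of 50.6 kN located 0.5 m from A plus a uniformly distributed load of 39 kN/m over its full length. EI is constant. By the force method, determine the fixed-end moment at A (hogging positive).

M_A = 71.37 kN·m

Take the two fixed-end moments M_A, M_B as redundants; the released structure is the simple span AB.
End rotations of the released simple span under the applied load (×1/EI):
  at A: point load 50.6 at a = 0.5: Pab(L + b)/(6LEI) = 27.67/EI
  at B: point load 50.6 at a = 0.5: Pab(L + a)/(6LEI) = 16.6/EI
  at A: UDL 39: wL³/(24EI) = 104/EI
  at B: UDL 39: wL³/(24EI) = 104/EI
  θ_A0 = 131.7/EI,  θ_B0 = 120.6/EI
Flexibility coefficients: a unit moment at one end gives L/(3EI) there and L/(6EI) at the far end, so f₁₁ = f₂₂ = 1.333/EI and f₁₂ = f₂₁ = 0.6667/EI.
Compatibility — zero rotation at each built-in end:
  1.333 M_A + 0.6667 M_B = 131.7
  0.6667 M_A + 1.333 M_B = 120.6
Solving the pair gives M_A = 71.37 kN·m and M_B = 54.77 kN·m (hogging).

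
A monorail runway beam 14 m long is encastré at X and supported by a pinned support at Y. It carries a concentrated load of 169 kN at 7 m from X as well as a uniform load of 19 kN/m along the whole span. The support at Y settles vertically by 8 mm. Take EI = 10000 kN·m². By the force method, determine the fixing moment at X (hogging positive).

Choose R_Y as the redundant. The primary structure is the cantilever fixed at X.
Free-end deflection of the primary structure under the applied loading (downward +):
  point load 169 at a = 7: Pa²(3L − a)/(6EI) = 48306/EI
  UDL 19: wL⁴/(8EI) = 91238/EI
  δ_0 = 139544/EI
Tip deflection under a unit load at Y: L³/(3EI) = 914.7/EI.
With EI = 10000 kN·m²: δ_0 = 13.954 m and δ_{YY} = 0.091467 m/kN.
Compatibility — the beam at Y must follow the support down by 0.008 m: δ_0 − R_Y·δ_{YY} = 0.008, so R_Y = (13.954 − 0.008)/0.091467 = 152.5 kN.
Moment equilibrium about X: M_X = Σ(load moments about X) − R_Y·L = 3045 − 152.5×14 = 910.3 kN·m.

M_X = 910.3 kN·m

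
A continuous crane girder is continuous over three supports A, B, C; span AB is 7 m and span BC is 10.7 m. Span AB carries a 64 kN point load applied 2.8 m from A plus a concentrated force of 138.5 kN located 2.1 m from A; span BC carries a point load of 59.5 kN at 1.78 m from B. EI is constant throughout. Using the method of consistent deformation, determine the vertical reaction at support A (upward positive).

R_A = 116.6 kN

Take M_B as the redundant. Released structure: two simple spans AB and BC with a hinge at B.
Discontinuity in slope at B on the released structure — sum the simple-span end rotations:
  span AB: point load 64 at a = 2.8: Pab(L + a)/(6LEI) = 175.6/EI
  span AB: point load 138.5 at a = 2.1: Pab(L + a)/(6LEI) = 308.8/EI
  span BC: point load 59.5 at a = 1.78: Pab(L + b)/(6LEI) = 288.7/EI
  relative rotation θ_0 = (484.4 + 288.7)/EI = 773.1/EI
A unit hogging moment at B produces rotation L₁/(3EI) + L₂/(3EI) = 5.9/EI.
Compatibility: M_B·(L₁+L₂)/(3EI) = θ_0, giving M_B = 131 kN·m (hogging).
Span AB, ΣM about A with M_B applied at B: R_B^{AB}·7 = 470.1 + 131, so R_B^{AB} = 85.87 kN and R_A = 202.5 − 85.87 = 116.6 kN.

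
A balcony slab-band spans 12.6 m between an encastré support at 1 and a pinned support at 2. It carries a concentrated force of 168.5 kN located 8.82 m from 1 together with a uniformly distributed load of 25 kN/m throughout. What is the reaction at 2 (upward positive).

Choose R_2 as the redundant. The primary structure is the cantilever fixed at 1.
Deflection at 2 on the released cantilever, summing each load's contribution:
  point load 168.5 at a = 8.82: Pa²(3L − a)/(6EI) = 63312/EI
  UDL 25: wL⁴/(8EI) = 78765/EI
  δ_0 = 142077/EI
Tip deflection under a unit load at 2: L³/(3EI) = 666.8/EI.
Compatibility at 2: δ_0 − R_2·δ_{22} = 0, so R_2 = 142077/666.8 = 213.1 kN.

R_2 = 213.1 kN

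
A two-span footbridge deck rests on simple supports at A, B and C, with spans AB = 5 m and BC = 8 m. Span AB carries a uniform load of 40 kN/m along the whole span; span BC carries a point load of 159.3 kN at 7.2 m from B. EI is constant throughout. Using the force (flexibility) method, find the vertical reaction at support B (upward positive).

Insert a hinge at B; M_B is the redundant, and each span becomes simply supported.
Discontinuity in slope at B on the released structure — sum the simple-span end rotations:
  span AB: UDL 40: wL³/(24EI) = 208.3/EI
  span BC: point load 159.3 at a = 7.2: Pab(L + b)/(6LEI) = 168.2/EI
  relative rotation θ_0 = (208.3 + 168.2)/EI = 376.6/EI
A unit hogging moment at B produces rotation L₁/(3EI) + L₂/(3EI) = 4.333/EI.
Slope continuity at B: θ_0 = M_B·4.333/EI, so M_B = 376.6/4.333 = 86.9 kN·m (hogging).
Span AB, ΣM about A with M_B applied at B: R_B^{AB}·5 = 500 + 86.9, so R_B^{AB} = 117.4 kN and R_A = 200 − 117.4 = 82.62 kN.
Span BC, ΣM about C: R_B^{BC}·8 = 127.4 + 86.9, so R_B^{BC} = 26.79 kN and R_C = 159.3 − 26.79 = 132.5 kN.
R_B = 117.4 + 26.79 = 144.2 kN.

R_B = 144.2 kN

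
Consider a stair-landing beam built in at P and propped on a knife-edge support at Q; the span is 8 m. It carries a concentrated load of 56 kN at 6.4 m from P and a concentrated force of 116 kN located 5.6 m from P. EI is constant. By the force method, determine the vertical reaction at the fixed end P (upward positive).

Remove the prop at Q; the released (primary) structure is a cantilever built in at P.
Deflection at Q on the released cantilever, summing each load's contribution:
  point load 56 at a = 6.4: Pa²(3L − a)/(6EI) = 6728/EI
  point load 116 at a = 5.6: Pa²(3L − a)/(6EI) = 11156/EI
  δ_0 = 17884/EI
Tip deflection under a unit load at Q: L³/(3EI) = 170.7/EI.
Compatibility at Q: δ_0 − R_Q·δ_{QQ} = 0, so R_Q = 17884/170.7 = 104.8 kN.
Vertical equilibrium: R_P = ΣP − R_Q = 172 − 104.8 = 67.21 kN.

R_P = 67.21 kN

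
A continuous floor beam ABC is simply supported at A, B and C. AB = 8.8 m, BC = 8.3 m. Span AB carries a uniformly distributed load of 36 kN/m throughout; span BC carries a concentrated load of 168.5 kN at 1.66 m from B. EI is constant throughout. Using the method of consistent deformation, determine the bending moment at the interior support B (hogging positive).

M_B = 277.1 kN·m

Release continuity at B by inserting a hinge; the redundant is the internal moment M_B. The primary structure is two simply-supported spans AB and BC.
Discontinuity in slope at B on the released structure — sum the simple-span end rotations:
  span AB: UDL 36: wL³/(24EI) = 1022/EI
  span BC: point load 168.5 at a = 1.66: Pab(L + b)/(6LEI) = 557.2/EI
  relative rotation θ_0 = (1022 + 557.2)/EI = 1579/EI
A unit hogging moment at B produces rotation L₁/(3EI) + L₂/(3EI) = 5.7/EI.
Compatibility: M_B·(L₁+L₂)/(3EI) = θ_0, giving M_B = 277.1 kN·m (hogging).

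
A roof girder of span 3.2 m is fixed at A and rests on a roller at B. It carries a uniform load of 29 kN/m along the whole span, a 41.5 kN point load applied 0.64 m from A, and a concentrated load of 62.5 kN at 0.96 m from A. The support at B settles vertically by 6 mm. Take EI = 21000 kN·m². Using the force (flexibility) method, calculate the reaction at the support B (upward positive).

R_B = 33.18 kN

Release the roller at B. Primary structure: cantilever fixed at A.
Free-end deflection of the primary structure under the applied loading (downward +):
  UDL 29: wL⁴/(8EI) = 380.1/EI
  point load 41.5 at a = 0.64: Pa²(3L − a)/(6EI) = 25.38/EI
  point load 62.5 at a = 0.96: Pa²(3L − a)/(6EI) = 82.94/EI
  δ_0 = 488.4/EI
Tip deflection under a unit load at B: L³/(3EI) = 10.92/EI.
With EI = 21000 kN·m²: δ_0 = 0.023259 m and δ_{BB} = 0.00052 m/kN.
Compatibility — the beam at B must follow the support down by 0.006 m: δ_0 − R_B·δ_{BB} = 0.006, so R_B = (0.023259 − 0.006)/0.00052 = 33.18 kN.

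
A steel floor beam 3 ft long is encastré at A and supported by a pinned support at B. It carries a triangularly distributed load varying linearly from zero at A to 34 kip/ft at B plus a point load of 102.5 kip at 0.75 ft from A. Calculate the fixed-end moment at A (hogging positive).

M_A = 68.3 kip·ft

Release the roller at B. Primary structure: cantilever fixed at A.
Deflection at B on the released cantilever, summing each load's contribution:
  triangular load, peak 34 at the free end: 11w₀L⁴/(120EI) = 252.4/EI
  point load 102.5 at a = 0.75: Pa²(3L − a)/(6EI) = 79.28/EI
  δ_0 = 331.7/EI
Flexibility coefficient — unit upward force at B: δ_{BB} = L³/(3EI) = 9/EI.
The prop prevents deflection at B: R_B = δ_0/δ_{BB} = 331.7/9 = 36.86 kip.
Moment equilibrium about A: M_A = Σ(load moments about A) − R_B·L = 178.9 − 36.86×3 = 68.3 kip·ft.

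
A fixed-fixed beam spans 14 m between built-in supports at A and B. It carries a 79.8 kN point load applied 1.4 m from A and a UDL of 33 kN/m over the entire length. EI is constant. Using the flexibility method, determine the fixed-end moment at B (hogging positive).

Take the two fixed-end moments M_A, M_B as redundants; the released structure is the simple span AB.
Simple-span end rotations at A and B under the given loads:
  at A: point load 79.8 at a = 1.4: Pab(L + b)/(6LEI) = 445.8/EI
  at B: point load 79.8 at a = 1.4: Pab(L + a)/(6LEI) = 258.1/EI
  at A: UDL 33: wL³/(24EI) = 3773/EI
  at B: UDL 33: wL³/(24EI) = 3773/EI
  θ_A0 = 4219/EI,  θ_B0 = 4031/EI
Flexibility coefficients: a unit moment at one end gives L/(3EI) there and L/(6EI) at the far end, so f₁₁ = f₂₂ = 4.667/EI and f₁₂ = f₂₁ = 2.333/EI.
Compatibility — zero rotation at each built-in end:
  4.667 M_A + 2.333 M_B = 4219
  2.333 M_A + 4.667 M_B = 4031
Solving the pair gives M_A = 629.5 kN·m and M_B = 549.1 kN·m (hogging).

M_B = 549.1 kN·m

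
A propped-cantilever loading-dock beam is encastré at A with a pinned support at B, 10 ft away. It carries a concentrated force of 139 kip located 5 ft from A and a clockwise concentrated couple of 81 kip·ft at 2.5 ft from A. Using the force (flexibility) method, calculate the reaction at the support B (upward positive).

R_B = 48.75 kip

Remove the prop at B; the released (primary) structure is a cantilever built in at A.
Deflection at B on the released cantilever, summing each load's contribution:
  point load 139 at a = 5: Pa²(3L − a)/(6EI) = 14479/EI
  clockwise couple 81 at a = 2.5: M₀a(2L − a)/(2EI) = 1772/EI
  δ_0 = 16251/EI
Tip deflection under a unit load at B: L³/(3EI) = 333.3/EI.
Compatibility at B: δ_0 − R_B·δ_{BB} = 0, so R_B = 16251/333.3 = 48.75 kip.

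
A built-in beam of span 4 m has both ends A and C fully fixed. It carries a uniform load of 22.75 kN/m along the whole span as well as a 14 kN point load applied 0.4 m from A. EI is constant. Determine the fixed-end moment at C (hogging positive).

M_C = 30.84 kN·m

Release both end moments; the primary structure is a simply-supported span AC with redundants M_A and M_C.
On the primary (simply-supported) span, the end slopes from the loading are:
  at A: UDL 22.75: wL³/(24EI) = 60.67/EI
  at C: UDL 22.75: wL³/(24EI) = 60.67/EI
  at A: point load 14 at a = 0.4: Pab(L + b)/(6LEI) = 6.384/EI
  at C: point load 14 at a = 0.4: Pab(L + a)/(6LEI) = 3.696/EI
  θ_A0 = 67.05/EI,  θ_C0 = 64.36/EI
Flexibility coefficients: a unit moment at one end gives L/(3EI) there and L/(6EI) at the far end, so f₁₁ = f₂₂ = 1.333/EI and f₁₂ = f₂₁ = 0.6667/EI.
Compatibility — zero rotation at each built-in end:
  1.333 M_A + 0.6667 M_C = 67.05
  0.6667 M_A + 1.333 M_C = 64.36
Solving the pair gives M_A = 34.87 kN·m and M_C = 30.84 kN·m (hogging).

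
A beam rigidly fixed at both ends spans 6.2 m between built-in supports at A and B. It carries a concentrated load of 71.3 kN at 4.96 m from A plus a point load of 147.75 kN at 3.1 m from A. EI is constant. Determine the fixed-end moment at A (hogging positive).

Release both end moments; the primary structure is a simply-supported span AB with redundants M_A and M_B.
End rotations of the released simple span under the applied load (×1/EI):
  at A: point load 71.3 at a = 4.96: Pab(L + b)/(6LEI) = 87.7/EI
  at B: point load 71.3 at a = 4.96: Pab(L + a)/(6LEI) = 131.6/EI
  at A: point load 147.75 at a = 3.1: Pab(L + b)/(6LEI) = 355/EI
  at B: point load 147.75 at a = 3.1: Pab(L + a)/(6LEI) = 355/EI
  θ_A0 = 442.7/EI,  θ_B0 = 486.5/EI
Flexibility coefficients: a unit moment at one end gives L/(3EI) there and L/(6EI) at the far end, so f₁₁ = f₂₂ = 2.067/EI and f₁₂ = f₂₁ = 1.033/EI.
Compatibility — zero rotation at each built-in end:
  2.067 M_A + 1.033 M_B = 442.7
  1.033 M_A + 2.067 M_B = 486.5
Solving the pair gives M_A = 128.7 kN·m and M_B = 171.1 kN·m (hogging).

M_A = 128.7 kN·m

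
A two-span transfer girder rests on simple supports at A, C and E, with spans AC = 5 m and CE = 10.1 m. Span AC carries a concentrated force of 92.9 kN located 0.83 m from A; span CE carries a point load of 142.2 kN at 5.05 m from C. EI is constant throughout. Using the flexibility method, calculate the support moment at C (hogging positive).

Release continuity at C by inserting a hinge; the redundant is the internal moment M_C. The primary structure is two simply-supported spans AC and CE.
Discontinuity in slope at C on the released structure — sum the simple-span end rotations:
  span AC: point load 92.9 at a = 0.83: Pab(L + a)/(6LEI) = 62.49/EI
  span CE: point load 142.2 at a = 5.05: Pab(L + b)/(6LEI) = 906.6/EI
  relative rotation θ_0 = (62.49 + 906.6)/EI = 969.1/EI
A unit hogging moment at C produces rotation L₁/(3EI) + L₂/(3EI) = 5.033/EI.
Slope continuity at C: θ_0 = M_C·5.033/EI, so M_C = 969.1/5.033 = 192.5 kN·m (hogging).

M_C = 192.5 kN·m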